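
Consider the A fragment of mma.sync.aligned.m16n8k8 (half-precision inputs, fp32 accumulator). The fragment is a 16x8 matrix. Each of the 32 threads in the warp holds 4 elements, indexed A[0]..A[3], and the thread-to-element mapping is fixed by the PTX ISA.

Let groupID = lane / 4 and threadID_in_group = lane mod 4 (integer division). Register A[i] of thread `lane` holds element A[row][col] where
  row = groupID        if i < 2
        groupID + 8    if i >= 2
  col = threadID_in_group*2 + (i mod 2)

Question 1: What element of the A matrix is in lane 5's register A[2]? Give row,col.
L=5⇒gr=5>>2=1, th=5&3=1
[2]⇒row 1+8=9  col 1·2+0=2

9,2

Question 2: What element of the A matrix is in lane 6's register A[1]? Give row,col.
1,5

6: gr=1,th=2
[1] (1+0,2*2+1) = (1,5)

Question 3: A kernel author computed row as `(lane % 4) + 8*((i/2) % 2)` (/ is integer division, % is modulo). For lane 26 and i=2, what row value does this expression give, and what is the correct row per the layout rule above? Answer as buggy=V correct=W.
buggy=10 correct=14

`(lane % 4) + 8*((i/2) % 2)`[26,2]->10
lane 26: g=6 (26/4), t=2 (26%4)
i=2: r=6+8=14, c=2*2+0=4
row: 10 vs 14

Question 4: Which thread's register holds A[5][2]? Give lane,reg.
21,0

r=5→G=5,rhi=0  c=2→T=1,p=0
L=5*4+1=21  i=0*2+0=0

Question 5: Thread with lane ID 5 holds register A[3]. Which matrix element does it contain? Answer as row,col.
9,3

L=5→G=5>>2=1, T=5&3=1
[3]→row 1+8=9  col 1·2+1=3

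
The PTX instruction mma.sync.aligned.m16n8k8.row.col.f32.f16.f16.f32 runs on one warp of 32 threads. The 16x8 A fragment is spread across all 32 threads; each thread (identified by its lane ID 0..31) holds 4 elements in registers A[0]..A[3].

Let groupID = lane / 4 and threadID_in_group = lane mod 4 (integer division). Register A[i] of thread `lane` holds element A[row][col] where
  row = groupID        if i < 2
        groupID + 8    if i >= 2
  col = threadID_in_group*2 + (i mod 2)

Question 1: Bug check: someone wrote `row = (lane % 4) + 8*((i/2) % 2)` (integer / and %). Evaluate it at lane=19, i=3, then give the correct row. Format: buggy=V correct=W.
`(lane % 4) + 8*((i/2) % 2)`[19,3]->11
lane 19->19/4=4, 19 mod 4=3
i=3  r:4+8->12  c:2·3+1->7
row: 11 vs 12

buggy=11 correct=12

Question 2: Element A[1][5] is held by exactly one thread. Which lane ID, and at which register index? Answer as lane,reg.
6,1

r=1->g=1,rb=0  c=5->t=2,b0=1
L=1*4+2=6  i=0*2+1=1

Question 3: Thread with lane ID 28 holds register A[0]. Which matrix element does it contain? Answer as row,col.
7,0

28: grp=7,tig=0
[0] (7+0,0*2+0) = (7,0)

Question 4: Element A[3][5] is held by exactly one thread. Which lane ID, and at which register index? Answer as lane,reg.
r: 3->gid=3,r8=0  c: 5->tid=2,i&1=1
L=3*4+2=14  i=0*2+1=1

14,1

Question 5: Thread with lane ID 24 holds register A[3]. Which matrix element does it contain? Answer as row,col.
14,1

24: gid=6,tid=0
[3] (6+8,0*2+1) = (14,1)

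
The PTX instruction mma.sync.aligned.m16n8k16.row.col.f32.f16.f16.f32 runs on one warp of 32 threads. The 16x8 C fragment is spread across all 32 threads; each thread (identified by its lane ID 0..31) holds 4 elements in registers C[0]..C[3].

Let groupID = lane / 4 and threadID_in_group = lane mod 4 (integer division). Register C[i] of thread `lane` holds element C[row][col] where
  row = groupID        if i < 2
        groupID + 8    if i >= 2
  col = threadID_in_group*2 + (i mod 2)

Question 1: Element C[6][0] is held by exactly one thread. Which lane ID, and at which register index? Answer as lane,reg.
r=6⇒gr=6,Rb=0  c=0⇒th=0,odd=0
L=6*4+0=24  i=0*2+0=0

24,0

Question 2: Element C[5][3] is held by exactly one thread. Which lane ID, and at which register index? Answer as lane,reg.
r: 5->gid=5,r8=0  c: 3->tid=1,i&1=1
L=5*4+1=21  i=0*2+1=1

21,1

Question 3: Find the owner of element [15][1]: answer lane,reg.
r=15→G=7,rhi=1  c=1→T=0,p=1
L=7*4+0=28  i=1*2+1=3

28,3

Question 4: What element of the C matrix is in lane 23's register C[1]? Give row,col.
lane 23: g=5 (23/4), t=3 (23%4)
i=1: r=5+0=5, c=3*2+1=7

5,7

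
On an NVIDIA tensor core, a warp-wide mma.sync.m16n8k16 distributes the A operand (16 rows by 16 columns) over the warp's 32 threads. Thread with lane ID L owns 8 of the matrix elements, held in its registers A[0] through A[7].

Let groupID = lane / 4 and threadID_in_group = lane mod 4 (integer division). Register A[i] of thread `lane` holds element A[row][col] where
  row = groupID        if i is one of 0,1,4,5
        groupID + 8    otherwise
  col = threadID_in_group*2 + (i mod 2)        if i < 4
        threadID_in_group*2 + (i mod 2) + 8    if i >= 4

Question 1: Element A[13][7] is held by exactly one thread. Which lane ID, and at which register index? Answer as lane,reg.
23,3

r=13⇒gr=5,Rb=1  c=7⇒Cb=0,th=3,odd=1
L=5*4+3=23  i=0*4+1*2+1=3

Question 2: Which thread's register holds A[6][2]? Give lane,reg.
25,0

r:6=>grp=6,rB=0  c:2=>cB=0,tig=1,lo=0
L=6*4+1=25  i=0*4+0*2+0=0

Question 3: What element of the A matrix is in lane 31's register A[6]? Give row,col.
L=31⇒gr=31>>2=7, th=31&3=3
[6]⇒row 7+8=15  col 3·2+0+8=14

15,14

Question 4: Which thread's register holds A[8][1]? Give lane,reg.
0,3

r:8=>grp=0,rB=1  c:1=>cB=0,tig=0,lo=1
L=0*4+0=0  i=0*4+1*2+1=3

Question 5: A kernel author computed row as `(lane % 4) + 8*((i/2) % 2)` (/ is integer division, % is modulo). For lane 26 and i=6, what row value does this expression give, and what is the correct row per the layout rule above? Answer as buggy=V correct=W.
`(lane % 4) + 8*((i/2) % 2)`[26,6]->10
lane 26: gid=6 (26/4), tid=2 (26%4)
i=6: r=6+8=14, c=2*2+0+8=12
row: 10 vs 14

buggy=10 correct=14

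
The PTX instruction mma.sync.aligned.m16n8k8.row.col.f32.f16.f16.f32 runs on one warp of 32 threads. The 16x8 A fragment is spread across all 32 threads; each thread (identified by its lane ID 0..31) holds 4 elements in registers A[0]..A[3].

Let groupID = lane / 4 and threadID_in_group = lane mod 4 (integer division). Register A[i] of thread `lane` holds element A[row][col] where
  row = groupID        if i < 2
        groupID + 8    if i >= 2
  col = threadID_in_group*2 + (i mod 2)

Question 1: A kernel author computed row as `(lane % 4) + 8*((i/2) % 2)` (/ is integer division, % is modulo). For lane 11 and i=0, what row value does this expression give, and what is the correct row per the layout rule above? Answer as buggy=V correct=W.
buggy=3 correct=2

`(lane % 4) + 8*((i/2) % 2)`[11,0]→3
11: G=2,T=3
[0] (2+0,3*2+0) = (2,6)
row: 3 vs 2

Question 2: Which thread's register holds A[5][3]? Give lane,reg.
21,1

r=5->g=5,rb=0  c=3->t=1,b0=1
L=5*4+1=21  i=0*2+1=1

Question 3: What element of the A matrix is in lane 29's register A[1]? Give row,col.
L=29->gid=29>>2=7, tid=29&3=1
[1]->row 7+0=7  col 1·2+1=3

7,3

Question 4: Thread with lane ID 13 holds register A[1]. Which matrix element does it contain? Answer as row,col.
3,3

lane 13=>13/4=3, 13 mod 4=1
i=1  r:3+0=>3  c:2·1+1=>3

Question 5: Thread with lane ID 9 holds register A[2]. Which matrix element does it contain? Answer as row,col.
10,2

lane 9: gr=2 (9/4), th=1 (9%4)
i=2: r=2+8=10, c=1*2+0=2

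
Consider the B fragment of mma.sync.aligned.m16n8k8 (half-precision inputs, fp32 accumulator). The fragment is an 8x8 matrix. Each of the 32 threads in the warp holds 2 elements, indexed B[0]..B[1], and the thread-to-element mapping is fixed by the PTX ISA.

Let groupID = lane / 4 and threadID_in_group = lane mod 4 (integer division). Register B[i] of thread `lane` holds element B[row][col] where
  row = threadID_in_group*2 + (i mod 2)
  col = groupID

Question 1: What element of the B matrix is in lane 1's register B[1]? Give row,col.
3,0

lane 1: gr=0 (1/4), th=1 (1%4)
i=1: r=1*2+1=3, c=gr=0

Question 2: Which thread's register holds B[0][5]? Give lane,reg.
20,0

c=5->g=5  r=0->t=0,b0=0
L=5*4+0=20  i=0=0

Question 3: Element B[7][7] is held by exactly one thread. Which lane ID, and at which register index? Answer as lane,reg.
c:7=>grp=7  r:7=>tig=3,lo=1
L=7*4+3=31  i=1=1

31,1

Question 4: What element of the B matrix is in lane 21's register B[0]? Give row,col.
2,5

lane 21: gid=5 (21/4), tid=1 (21%4)
i=0: r=1*2+0=2, c=gid=5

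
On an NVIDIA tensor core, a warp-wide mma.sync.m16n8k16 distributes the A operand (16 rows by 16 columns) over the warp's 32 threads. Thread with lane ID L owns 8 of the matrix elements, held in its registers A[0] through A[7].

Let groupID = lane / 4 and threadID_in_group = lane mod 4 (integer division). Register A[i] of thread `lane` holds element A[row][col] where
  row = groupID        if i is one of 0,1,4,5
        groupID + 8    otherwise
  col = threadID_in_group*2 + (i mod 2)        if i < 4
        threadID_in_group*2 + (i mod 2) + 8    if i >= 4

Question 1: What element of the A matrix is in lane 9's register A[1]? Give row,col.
9: gid=2,tid=1
[1] (2+0,1*2+1+0) = (2,3)

2,3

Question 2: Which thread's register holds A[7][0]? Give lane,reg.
r=7⇒gr=7,Rb=0  c=0⇒Cb=0,th=0,odd=0
L=7*4+0=28  i=0*4+0*2+0=0

28,0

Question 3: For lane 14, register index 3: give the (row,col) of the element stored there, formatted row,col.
11,5

lane 14: gid=3 (14/4), tid=2 (14%4)
i=3: r=3+8=11, c=2*2+1+0=5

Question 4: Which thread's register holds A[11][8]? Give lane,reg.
r=11⇒gr=3,Rb=1  c=8⇒Cb=1,th=0,odd=0
L=3*4+0=12  i=1*4+1*2+0=6

12,6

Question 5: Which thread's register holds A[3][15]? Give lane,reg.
15,5

r: 3->gid=3,r8=0  c: 15->c8=1,tid=3,i&1=1
L=3*4+3=15  i=1*4+0*2+1=5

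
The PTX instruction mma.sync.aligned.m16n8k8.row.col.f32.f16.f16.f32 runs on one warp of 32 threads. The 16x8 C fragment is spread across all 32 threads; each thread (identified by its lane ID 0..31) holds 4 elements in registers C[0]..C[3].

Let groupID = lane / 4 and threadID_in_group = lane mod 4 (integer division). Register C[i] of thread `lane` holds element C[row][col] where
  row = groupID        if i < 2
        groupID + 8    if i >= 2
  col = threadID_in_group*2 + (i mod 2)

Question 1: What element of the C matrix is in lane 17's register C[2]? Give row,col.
12,2

L=17->gid=17>>2=4, tid=17&3=1
[2]->row 4+8=12  col 1·2+0=2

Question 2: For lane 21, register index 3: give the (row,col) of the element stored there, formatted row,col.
13,3

L=21->gid=21>>2=5, tid=21&3=1
[3]->row 5+8=13  col 1·2+1=3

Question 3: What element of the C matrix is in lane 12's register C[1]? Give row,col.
3,1

12: g=3,t=0
[1] (3+0,0*2+1) = (3,1)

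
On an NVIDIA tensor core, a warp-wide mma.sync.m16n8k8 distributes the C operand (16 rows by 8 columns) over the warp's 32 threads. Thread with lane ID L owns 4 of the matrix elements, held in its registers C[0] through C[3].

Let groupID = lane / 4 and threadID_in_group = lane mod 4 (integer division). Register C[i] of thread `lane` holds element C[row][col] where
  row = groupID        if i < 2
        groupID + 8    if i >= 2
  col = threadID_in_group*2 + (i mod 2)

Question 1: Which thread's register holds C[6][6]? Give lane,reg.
27,0

r=6⇒gr=6,Rb=0  c=6⇒th=3,odd=0
L=6*4+3=27  i=0*2+0=0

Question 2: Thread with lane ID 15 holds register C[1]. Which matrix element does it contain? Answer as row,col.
3,7

lane 15: gr=3 (15/4), th=3 (15%4)
i=1: r=3+0=3, c=3*2+1=7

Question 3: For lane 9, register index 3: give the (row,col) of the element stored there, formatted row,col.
10,3

9: g=2,t=1
[3] (2+8,1*2+1) = (10,3)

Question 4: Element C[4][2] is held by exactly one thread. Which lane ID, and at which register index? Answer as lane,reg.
17,0

r: 4->gid=4,r8=0  c: 2->tid=1,i&1=0
L=4*4+1=17  i=0*2+0=0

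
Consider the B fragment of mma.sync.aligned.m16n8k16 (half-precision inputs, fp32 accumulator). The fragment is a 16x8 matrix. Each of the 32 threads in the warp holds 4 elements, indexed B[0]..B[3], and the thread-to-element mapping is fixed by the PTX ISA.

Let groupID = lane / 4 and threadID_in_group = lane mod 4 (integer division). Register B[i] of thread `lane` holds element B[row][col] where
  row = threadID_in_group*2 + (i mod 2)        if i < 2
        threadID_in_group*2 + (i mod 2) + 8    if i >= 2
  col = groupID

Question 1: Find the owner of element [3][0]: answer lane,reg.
1,1

c=0→G=0  r=3→rhi=0,T=1,p=1
L=0*4+1=1  i=0*2+1=1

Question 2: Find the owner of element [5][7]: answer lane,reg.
c=7→G=7  r=5→rhi=0,T=2,p=1
L=7*4+2=30  i=0*2+1=1

30,1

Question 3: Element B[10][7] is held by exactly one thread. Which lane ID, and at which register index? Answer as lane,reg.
29,2

c=7⇒gr=7  r=10⇒Rb=1,th=1,odd=0
L=7*4+1=29  i=1*2+0=2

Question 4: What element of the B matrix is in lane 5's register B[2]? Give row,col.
L=5⇒gr=5>>2=1, th=5&3=1
[2]⇒row 1·2+0+8=10  col gr=1

10,1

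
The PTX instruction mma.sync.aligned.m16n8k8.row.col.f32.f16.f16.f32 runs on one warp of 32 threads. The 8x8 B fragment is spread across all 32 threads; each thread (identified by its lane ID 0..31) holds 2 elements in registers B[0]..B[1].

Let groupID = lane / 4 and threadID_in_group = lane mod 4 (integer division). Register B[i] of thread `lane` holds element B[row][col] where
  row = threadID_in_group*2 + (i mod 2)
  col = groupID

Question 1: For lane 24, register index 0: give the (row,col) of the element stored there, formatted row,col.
lane 24→24/4=6, 24 mod 4=0
i=0  r:2·0+0→0  c:6

0,6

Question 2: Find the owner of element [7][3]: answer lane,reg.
c: 3->gid=3  r: 7->tid=3,i&1=1
L=3*4+3=15  i=1=1

15,1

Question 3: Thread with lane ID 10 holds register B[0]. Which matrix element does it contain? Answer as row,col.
4,2

lane 10: grp=2 (10/4), tig=2 (10%4)
i=0: r=2*2+0=4, c=grp=2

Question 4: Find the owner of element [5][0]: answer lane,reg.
c=0->g=0  r=5->t=2,b0=1
L=0*4+2=2  i=1=1

2,1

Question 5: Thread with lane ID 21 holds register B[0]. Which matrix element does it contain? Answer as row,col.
L=21->gid=21>>2=5, tid=21&3=1
[0]->row 1·2+0=2  col gid=5

2,5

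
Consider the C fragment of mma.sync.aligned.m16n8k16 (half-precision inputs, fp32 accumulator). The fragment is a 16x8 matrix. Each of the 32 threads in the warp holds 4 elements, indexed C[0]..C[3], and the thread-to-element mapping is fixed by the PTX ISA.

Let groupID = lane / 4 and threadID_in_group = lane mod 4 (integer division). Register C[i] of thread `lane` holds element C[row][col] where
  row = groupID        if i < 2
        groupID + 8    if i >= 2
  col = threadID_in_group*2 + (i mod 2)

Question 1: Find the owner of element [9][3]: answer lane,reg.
r: 9->gid=1,r8=1  c: 3->tid=1,i&1=1
L=1*4+1=5  i=1*2+1=3

5,3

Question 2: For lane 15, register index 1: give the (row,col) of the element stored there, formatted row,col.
L=15=>grp=15>>2=3, tig=15&3=3
[1]=>row 3+0=3  col 3·2+1=7

3,7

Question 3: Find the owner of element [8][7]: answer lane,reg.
r:8=>grp=0,rB=1  c:7=>tig=3,lo=1
L=0*4+3=3  i=1*2+1=3

3,3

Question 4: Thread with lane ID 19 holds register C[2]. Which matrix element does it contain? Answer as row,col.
L=19->g=19>>2=4, t=19&3=3
[2]->row 4+8=12  col 3·2+0=6

12,6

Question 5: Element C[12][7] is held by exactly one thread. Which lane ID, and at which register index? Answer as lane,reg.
19,3

r=12->g=4,rb=1  c=7->t=3,b0=1
L=4*4+3=19  i=1*2+1=3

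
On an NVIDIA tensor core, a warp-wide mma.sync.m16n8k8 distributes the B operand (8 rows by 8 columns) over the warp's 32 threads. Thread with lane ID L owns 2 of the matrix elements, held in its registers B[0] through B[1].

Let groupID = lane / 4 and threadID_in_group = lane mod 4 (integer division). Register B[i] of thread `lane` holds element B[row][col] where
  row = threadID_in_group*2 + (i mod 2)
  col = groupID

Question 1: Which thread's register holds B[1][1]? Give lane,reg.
c=1->g=1  r=1->t=0,b0=1
L=1*4+0=4  i=1=1

4,1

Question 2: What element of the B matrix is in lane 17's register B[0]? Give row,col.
L=17->g=17>>2=4, t=17&3=1
[0]->row 1·2+0=2  col g=4

2,4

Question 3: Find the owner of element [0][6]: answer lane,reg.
c=6→G=6  r=0→T=0,p=0
L=6*4+0=24  i=0=0

24,0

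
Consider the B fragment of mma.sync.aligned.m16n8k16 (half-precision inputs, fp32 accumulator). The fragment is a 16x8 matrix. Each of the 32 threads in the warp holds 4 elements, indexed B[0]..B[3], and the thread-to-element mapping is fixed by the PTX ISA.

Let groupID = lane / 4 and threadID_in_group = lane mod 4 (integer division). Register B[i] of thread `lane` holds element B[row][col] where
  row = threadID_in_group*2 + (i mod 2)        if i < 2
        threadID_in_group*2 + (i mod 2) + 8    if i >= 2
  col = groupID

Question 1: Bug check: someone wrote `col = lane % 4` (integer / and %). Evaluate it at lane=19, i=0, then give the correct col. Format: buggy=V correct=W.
buggy=3 correct=4

`lane % 4`[19,0]→3
lane 19: G=4 (19/4), T=3 (19%4)
i=0: r=3*2+0+0=6, c=G=4
col: 3 vs 4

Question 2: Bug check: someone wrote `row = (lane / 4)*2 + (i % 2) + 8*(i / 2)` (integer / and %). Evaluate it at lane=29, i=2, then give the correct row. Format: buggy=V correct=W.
buggy=22 correct=10

`(lane / 4)*2 + (i % 2) + 8*(i / 2)`[29,2]=>22
lane 29=>29/4=7, 29 mod 4=1
i=2  r:2·1+0+8=>10  c:7
row: 22 vs 10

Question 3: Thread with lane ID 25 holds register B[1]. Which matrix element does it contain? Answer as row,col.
lane 25→25/4=6, 25 mod 4=1
i=1  r:2·1+1+0→3  c:6

3,6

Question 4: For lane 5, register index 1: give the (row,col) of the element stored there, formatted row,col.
3,1

L=5→G=5>>2=1, T=5&3=1
[1]→row 1·2+1+0=3  col G=1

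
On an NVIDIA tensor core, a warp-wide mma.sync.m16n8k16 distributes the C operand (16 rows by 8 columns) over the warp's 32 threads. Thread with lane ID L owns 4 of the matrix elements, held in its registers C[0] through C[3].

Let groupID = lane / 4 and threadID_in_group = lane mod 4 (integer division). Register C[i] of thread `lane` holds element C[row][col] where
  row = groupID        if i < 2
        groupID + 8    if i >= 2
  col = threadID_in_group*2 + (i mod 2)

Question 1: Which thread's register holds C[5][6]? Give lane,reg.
23,0

r=5->g=5,rb=0  c=6->t=3,b0=0
L=5*4+3=23  i=0*2+0=0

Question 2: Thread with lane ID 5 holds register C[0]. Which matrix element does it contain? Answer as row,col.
1,2

lane 5→5/4=1, 5 mod 4=1
i=0  r:1+0→1  c:2·1+0→2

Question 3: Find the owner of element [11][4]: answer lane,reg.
14,2

r=11→G=3,rhi=1  c=4→T=2,p=0
L=3*4+2=14  i=1*2+0=2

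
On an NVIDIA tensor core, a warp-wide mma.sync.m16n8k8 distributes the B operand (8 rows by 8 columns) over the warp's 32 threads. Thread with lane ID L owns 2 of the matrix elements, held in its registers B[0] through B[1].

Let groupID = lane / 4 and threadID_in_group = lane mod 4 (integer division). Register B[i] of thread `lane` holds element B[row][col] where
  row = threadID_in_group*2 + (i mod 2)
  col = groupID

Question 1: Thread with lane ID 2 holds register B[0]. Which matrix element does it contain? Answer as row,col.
L=2->gid=2>>2=0, tid=2&3=2
[0]->row 2·2+0=4  col gid=0

4,0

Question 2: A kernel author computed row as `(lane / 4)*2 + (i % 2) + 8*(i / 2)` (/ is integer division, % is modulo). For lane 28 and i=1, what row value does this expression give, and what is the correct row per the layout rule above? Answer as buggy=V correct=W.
`(lane / 4)*2 + (i % 2) + 8*(i / 2)`[28,1]->15
28: g=7,t=0
[1] (0*2+1,7) = (1,7)
row: 15 vs 1

buggy=15 correct=1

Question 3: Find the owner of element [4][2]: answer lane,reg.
10,0

c=2->g=2  r=4->t=2,b0=0
L=2*4+2=10  i=0=0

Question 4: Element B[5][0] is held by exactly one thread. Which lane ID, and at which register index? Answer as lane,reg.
2,1

c=0->g=0  r=5->t=2,b0=1
L=0*4+2=2  i=1=1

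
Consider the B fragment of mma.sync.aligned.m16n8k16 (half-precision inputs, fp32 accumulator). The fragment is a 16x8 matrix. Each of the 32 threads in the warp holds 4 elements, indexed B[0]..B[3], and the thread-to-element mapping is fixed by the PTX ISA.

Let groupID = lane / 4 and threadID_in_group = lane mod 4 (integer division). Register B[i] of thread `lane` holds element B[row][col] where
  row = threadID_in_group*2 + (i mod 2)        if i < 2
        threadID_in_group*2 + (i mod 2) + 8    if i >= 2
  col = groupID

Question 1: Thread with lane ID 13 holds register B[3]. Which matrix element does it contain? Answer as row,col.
13: G=3,T=1
[3] (1*2+1+8,3) = (11,3)

11,3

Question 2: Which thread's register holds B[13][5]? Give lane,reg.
c:5=>grp=5  r:13=>rB=1,tig=2,lo=1
L=5*4+2=22  i=1*2+1=3

22,3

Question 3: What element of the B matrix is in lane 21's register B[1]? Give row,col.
21: gr=5,th=1
[1] (1*2+1+0,5) = (3,5)

3,5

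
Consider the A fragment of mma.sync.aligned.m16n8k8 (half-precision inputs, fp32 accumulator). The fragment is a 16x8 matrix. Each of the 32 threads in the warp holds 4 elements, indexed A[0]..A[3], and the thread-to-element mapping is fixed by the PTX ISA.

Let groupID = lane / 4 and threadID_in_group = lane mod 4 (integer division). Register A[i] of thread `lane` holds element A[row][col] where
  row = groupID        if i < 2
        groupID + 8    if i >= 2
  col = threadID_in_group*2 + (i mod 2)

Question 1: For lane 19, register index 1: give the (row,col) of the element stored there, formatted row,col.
4,7

L=19⇒gr=19>>2=4, th=19&3=3
[1]⇒row 4+0=4  col 3·2+1=7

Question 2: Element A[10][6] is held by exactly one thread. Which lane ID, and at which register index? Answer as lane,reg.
11,2

r=10->g=2,rb=1  c=6->t=3,b0=0
L=2*4+3=11  i=1*2+0=2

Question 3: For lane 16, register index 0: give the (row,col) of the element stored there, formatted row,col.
4,0

lane 16: g=4 (16/4), t=0 (16%4)
i=0: r=4+0=4, c=0*2+0=0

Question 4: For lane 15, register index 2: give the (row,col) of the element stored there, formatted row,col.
11,6

lane 15⇒15/4=3, 15 mod 4=3
i=2  r:3+8⇒11  c:2·3+0⇒6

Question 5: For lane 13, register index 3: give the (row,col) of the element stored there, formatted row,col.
11,3

lane 13→13/4=3, 13 mod 4=1
i=3  r:3+8→11  c:2·1+1→3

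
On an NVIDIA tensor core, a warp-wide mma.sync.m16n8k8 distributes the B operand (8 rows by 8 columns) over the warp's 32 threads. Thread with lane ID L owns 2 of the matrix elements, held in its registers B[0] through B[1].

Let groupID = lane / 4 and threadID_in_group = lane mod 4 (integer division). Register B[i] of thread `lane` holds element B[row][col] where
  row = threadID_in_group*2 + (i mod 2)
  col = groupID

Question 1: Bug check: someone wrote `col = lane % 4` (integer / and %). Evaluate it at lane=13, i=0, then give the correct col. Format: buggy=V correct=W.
`lane % 4`[13,0]->1
lane 13: gid=3 (13/4), tid=1 (13%4)
i=0: r=1*2+0=2, c=gid=3
col: 1 vs 3

buggy=1 correct=3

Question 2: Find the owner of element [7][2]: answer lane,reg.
c:2=>grp=2  r:7=>tig=3,lo=1
L=2*4+3=11  i=1=1

11,1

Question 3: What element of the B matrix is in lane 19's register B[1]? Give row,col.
19: grp=4,tig=3
[1] (3*2+1,4) = (7,4)

7,4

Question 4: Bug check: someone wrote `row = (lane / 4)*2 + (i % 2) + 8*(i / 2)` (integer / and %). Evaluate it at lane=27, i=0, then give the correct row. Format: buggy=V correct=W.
`(lane / 4)*2 + (i % 2) + 8*(i / 2)`[27,0]->12
lane 27->27/4=6, 27 mod 4=3
i=0  r:2·3+0->6  c:6
row: 12 vs 6

buggy=12 correct=6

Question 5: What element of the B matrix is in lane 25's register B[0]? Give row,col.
2,6

25: gr=6,th=1
[0] (1*2+0,6) = (2,6)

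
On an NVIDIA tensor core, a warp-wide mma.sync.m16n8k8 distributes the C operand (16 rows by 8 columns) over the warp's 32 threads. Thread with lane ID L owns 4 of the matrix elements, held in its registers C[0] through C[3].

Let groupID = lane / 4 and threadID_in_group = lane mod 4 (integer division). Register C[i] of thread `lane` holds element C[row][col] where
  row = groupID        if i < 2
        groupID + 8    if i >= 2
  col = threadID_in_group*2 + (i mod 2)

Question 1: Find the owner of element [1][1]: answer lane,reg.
4,1

r=1⇒gr=1,Rb=0  c=1⇒th=0,odd=1
L=1*4+0=4  i=0*2+1=1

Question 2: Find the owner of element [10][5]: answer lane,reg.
r:10=>grp=2,rB=1  c:5=>tig=2,lo=1
L=2*4+2=10  i=1*2+1=3

10,3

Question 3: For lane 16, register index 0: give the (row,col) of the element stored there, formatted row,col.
lane 16->16/4=4, 16 mod 4=0
i=0  r:4+0->4  c:2·0+0->0

4,0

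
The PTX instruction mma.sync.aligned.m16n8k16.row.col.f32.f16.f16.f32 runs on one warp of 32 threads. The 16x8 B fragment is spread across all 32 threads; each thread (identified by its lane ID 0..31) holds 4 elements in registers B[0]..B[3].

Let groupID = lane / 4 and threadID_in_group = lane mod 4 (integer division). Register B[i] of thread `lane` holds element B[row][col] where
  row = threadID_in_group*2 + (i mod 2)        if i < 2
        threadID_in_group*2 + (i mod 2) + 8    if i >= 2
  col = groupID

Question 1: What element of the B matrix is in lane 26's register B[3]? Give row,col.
lane 26->26/4=6, 26 mod 4=2
i=3  r:2·2+1+8->13  c:6

13,6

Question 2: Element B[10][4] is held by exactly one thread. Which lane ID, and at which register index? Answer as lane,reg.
17,2

c=4→G=4  r=10→rhi=1,T=1,p=0
L=4*4+1=17  i=1*2+0=2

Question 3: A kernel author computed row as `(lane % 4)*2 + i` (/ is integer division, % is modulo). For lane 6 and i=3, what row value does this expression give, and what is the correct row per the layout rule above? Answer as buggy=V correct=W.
buggy=7 correct=13

`(lane % 4)*2 + i`[6,3]->7
6: g=1,t=2
[3] (2*2+1+8,1) = (13,1)
row: 7 vs 13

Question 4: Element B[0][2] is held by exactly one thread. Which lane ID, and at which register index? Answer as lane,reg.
c:2=>grp=2  r:0=>rB=0,tig=0,lo=0
L=2*4+0=8  i=0*2+0=0

8,0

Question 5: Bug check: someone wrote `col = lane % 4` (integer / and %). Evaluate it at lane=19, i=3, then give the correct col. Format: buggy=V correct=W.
buggy=3 correct=4

`lane % 4`[19,3]=>3
lane 19=>19/4=4, 19 mod 4=3
i=3  r:2·3+1+8=>15  c:4
col: 3 vs 4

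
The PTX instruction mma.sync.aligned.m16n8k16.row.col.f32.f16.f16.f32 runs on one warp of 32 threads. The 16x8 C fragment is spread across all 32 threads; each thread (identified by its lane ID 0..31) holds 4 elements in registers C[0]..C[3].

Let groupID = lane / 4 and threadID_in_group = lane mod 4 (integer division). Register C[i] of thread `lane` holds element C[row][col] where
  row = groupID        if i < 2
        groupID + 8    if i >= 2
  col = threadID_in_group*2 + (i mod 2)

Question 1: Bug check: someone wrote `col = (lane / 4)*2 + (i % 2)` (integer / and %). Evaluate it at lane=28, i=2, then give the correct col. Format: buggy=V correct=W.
buggy=14 correct=0

`(lane / 4)*2 + (i % 2)`[28,2]=>14
L=28=>grp=28>>2=7, tig=28&3=0
[2]=>row 7+8=15  col 0·2+0=0
col: 14 vs 0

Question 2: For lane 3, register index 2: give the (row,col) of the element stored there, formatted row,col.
8,6

lane 3⇒3/4=0, 3 mod 4=3
i=2  r:0+8⇒8  c:2·3+0⇒6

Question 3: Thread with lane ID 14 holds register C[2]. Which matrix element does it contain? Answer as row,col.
11,4

14: grp=3,tig=2
[2] (3+8,2*2+0) = (11,4)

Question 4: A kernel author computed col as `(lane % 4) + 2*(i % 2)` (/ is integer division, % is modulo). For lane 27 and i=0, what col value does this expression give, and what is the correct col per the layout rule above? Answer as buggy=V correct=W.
`(lane % 4) + 2*(i % 2)`[27,0]->3
lane 27: gid=6 (27/4), tid=3 (27%4)
i=0: r=6+0=6, c=3*2+0=6
col: 3 vs 6

buggy=3 correct=6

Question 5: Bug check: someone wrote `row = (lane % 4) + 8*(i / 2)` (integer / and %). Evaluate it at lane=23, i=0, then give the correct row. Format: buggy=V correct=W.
buggy=3 correct=5

`(lane % 4) + 8*(i / 2)`[23,0]→3
23: G=5,T=3
[0] (5+0,3*2+0) = (5,6)
row: 3 vs 5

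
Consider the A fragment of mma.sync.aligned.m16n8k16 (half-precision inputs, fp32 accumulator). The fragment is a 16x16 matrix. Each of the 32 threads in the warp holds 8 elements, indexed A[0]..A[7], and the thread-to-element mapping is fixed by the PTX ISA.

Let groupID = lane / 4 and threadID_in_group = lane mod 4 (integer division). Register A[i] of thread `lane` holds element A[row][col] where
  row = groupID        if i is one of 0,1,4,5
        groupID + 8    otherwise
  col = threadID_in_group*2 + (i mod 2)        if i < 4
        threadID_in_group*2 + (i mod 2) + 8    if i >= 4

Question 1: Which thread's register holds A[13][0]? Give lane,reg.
r:13=>grp=5,rB=1  c:0=>cB=0,tig=0,lo=0
L=5*4+0=20  i=0*4+1*2+0=2

20,2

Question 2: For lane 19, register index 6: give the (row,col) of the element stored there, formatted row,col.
19: grp=4,tig=3
[6] (4+8,3*2+0+8) = (12,14)

12,14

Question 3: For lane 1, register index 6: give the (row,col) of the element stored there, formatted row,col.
8,10

lane 1->1/4=0, 1 mod 4=1
i=6  r:0+8->8  c:2·1+0+8->10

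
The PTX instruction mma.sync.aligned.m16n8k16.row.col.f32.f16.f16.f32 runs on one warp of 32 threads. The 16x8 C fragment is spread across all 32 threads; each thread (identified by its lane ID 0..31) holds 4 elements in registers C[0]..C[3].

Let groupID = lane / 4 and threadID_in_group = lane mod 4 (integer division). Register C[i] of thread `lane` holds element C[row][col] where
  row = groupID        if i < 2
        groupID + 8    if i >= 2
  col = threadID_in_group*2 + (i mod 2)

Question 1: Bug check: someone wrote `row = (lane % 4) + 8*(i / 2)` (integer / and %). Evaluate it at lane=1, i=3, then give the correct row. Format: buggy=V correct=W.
`(lane % 4) + 8*(i / 2)`[1,3]->9
1: gid=0,tid=1
[3] (0+8,1*2+1) = (8,3)
row: 9 vs 8

buggy=9 correct=8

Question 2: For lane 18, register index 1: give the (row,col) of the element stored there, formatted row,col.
4,5

18: g=4,t=2
[1] (4+0,2*2+1) = (4,5)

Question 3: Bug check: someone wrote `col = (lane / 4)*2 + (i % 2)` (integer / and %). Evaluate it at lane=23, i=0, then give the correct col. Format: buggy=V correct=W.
buggy=10 correct=6

`(lane / 4)*2 + (i % 2)`[23,0]->10
L=23->gid=23>>2=5, tid=23&3=3
[0]->row 5+0=5  col 3·2+0=6
col: 10 vs 6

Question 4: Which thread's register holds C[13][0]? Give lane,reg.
20,2

r=13⇒gr=5,Rb=1  c=0⇒th=0,odd=0
L=5*4+0=20  i=1*2+0=2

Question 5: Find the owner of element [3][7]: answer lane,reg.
r: 3->gid=3,r8=0  c: 7->tid=3,i&1=1
L=3*4+3=15  i=0*2+1=1

15,1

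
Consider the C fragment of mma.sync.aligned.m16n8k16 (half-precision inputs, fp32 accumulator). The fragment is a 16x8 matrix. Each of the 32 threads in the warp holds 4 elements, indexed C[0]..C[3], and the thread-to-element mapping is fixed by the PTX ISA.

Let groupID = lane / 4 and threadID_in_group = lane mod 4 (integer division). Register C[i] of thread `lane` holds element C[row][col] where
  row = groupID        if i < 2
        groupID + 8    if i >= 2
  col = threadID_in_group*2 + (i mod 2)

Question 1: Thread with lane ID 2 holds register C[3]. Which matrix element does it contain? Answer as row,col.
L=2→G=2>>2=0, T=2&3=2
[3]→row 0+8=8  col 2·2+1=5

8,5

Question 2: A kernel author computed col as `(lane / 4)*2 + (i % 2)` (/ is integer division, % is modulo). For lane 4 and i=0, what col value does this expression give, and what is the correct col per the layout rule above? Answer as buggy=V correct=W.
buggy=2 correct=0

`(lane / 4)*2 + (i % 2)`[4,0]=>2
4: grp=1,tig=0
[0] (1+0,0*2+0) = (1,0)
col: 2 vs 0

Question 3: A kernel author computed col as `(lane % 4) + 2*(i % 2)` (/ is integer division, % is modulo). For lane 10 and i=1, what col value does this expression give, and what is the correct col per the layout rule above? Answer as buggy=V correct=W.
buggy=4 correct=5

`(lane % 4) + 2*(i % 2)`[10,1]->4
L=10->gid=10>>2=2, tid=10&3=2
[1]->row 2+0=2  col 2·2+1=5
col: 4 vs 5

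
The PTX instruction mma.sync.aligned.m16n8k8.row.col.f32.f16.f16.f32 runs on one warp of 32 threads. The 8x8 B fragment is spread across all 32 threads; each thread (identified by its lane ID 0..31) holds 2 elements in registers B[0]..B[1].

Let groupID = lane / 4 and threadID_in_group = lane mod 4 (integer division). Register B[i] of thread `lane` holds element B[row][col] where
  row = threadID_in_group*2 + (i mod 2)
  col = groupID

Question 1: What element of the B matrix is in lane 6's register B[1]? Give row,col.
5,1

lane 6: gr=1 (6/4), th=2 (6%4)
i=1: r=2*2+1=5, c=gr=1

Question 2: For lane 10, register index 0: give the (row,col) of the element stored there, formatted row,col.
10: G=2,T=2
[0] (2*2+0,2) = (4,2)

4,2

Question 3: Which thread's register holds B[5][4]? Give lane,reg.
18,1

c:4=>grp=4  r:5=>tig=2,lo=1
L=4*4+2=18  i=1=1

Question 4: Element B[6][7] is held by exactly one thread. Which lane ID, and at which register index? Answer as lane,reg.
31,0

c=7⇒gr=7  r=6⇒th=3,odd=0
L=7*4+3=31  i=0=0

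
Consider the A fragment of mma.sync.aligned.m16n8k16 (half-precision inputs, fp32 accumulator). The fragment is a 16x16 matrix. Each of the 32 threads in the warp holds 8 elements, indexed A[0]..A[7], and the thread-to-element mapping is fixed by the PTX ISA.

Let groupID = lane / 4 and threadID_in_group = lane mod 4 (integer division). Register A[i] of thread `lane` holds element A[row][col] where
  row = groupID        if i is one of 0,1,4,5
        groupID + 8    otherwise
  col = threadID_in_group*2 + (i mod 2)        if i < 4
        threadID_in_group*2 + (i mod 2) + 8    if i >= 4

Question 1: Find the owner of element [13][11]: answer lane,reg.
r=13⇒gr=5,Rb=1  c=11⇒Cb=1,th=1,odd=1
L=5*4+1=21  i=1*4+1*2+1=7

21,7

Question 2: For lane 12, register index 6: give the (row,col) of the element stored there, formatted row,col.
lane 12->12/4=3, 12 mod 4=0
i=6  r:3+8->11  c:2·0+0+8->8

11,8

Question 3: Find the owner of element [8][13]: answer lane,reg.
r=8⇒gr=0,Rb=1  c=13⇒Cb=1,th=2,odd=1
L=0*4+2=2  i=1*4+1*2+1=7

2,7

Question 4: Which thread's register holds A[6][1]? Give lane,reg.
r=6->g=6,rb=0  c=1->cb=0,t=0,b0=1
L=6*4+0=24  i=0*4+0*2+1=1

24,1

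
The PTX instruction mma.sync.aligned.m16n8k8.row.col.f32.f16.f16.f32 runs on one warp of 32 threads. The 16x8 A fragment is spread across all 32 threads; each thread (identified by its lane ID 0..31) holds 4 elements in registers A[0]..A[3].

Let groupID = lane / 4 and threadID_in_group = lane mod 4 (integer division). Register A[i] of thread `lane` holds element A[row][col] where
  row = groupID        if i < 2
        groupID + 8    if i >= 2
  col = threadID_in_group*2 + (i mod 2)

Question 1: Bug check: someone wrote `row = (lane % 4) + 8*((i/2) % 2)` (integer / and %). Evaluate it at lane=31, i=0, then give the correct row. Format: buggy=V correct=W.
`(lane % 4) + 8*((i/2) % 2)`[31,0]→3
lane 31→31/4=7, 31 mod 4=3
i=0  r:7+0→7  c:2·3+0→6
row: 3 vs 7

buggy=3 correct=7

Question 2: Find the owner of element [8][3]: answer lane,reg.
1,3

r=8->g=0,rb=1  c=3->t=1,b0=1
L=0*4+1=1  i=1*2+1=3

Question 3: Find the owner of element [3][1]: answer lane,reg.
r=3→G=3,rhi=0  c=1→T=0,p=1
L=3*4+0=12  i=0*2+1=1

12,1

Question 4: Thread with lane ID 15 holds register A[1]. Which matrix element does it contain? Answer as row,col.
3,7

L=15→G=15>>2=3, T=15&3=3
[1]→row 3+0=3  col 3·2+1=7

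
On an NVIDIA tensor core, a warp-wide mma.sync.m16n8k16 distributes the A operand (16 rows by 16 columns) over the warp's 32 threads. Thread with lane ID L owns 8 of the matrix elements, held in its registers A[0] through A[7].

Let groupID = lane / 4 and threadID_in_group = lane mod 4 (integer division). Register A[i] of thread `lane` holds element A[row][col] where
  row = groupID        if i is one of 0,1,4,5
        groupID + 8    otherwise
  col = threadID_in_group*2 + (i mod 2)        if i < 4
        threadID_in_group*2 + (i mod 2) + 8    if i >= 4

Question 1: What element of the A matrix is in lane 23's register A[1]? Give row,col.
5,7

23: gr=5,th=3
[1] (5+0,3*2+1+0) = (5,7)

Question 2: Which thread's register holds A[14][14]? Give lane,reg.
r=14->g=6,rb=1  c=14->cb=1,t=3,b0=0
L=6*4+3=27  i=1*4+1*2+0=6

27,6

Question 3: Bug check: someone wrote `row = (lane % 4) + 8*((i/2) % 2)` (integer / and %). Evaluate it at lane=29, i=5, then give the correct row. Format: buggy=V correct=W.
`(lane % 4) + 8*((i/2) % 2)`[29,5]→1
lane 29: G=7 (29/4), T=1 (29%4)
i=5: r=7+0=7, c=1*2+1+8=11
row: 1 vs 7

buggy=1 correct=7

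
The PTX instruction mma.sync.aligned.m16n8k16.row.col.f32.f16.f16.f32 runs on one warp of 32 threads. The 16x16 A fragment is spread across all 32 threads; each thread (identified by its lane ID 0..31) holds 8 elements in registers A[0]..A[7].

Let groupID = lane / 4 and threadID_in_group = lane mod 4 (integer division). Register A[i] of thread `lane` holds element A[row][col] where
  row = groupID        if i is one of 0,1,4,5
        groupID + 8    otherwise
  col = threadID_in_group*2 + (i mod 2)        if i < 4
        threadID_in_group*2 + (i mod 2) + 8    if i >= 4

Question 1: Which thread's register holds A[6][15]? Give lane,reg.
r=6->g=6,rb=0  c=15->cb=1,t=3,b0=1
L=6*4+3=27  i=1*4+0*2+1=5

27,5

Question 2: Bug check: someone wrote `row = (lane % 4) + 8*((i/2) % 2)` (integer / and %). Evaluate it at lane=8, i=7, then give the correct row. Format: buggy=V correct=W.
buggy=8 correct=10

`(lane % 4) + 8*((i/2) % 2)`[8,7]⇒8
lane 8: gr=2 (8/4), th=0 (8%4)
i=7: r=2+8=10, c=0*2+1+8=9
row: 8 vs 10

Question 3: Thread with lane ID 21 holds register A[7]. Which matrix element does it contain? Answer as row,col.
13,11

lane 21->21/4=5, 21 mod 4=1
i=7  r:5+8->13  c:2·1+1+8->11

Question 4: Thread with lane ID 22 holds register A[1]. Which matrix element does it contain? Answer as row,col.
lane 22: grp=5 (22/4), tig=2 (22%4)
i=1: r=5+0=5, c=2*2+1+0=5

5,5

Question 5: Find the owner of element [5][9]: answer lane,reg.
r=5->g=5,rb=0  c=9->cb=1,t=0,b0=1
L=5*4+0=20  i=1*4+0*2+1=5

20,5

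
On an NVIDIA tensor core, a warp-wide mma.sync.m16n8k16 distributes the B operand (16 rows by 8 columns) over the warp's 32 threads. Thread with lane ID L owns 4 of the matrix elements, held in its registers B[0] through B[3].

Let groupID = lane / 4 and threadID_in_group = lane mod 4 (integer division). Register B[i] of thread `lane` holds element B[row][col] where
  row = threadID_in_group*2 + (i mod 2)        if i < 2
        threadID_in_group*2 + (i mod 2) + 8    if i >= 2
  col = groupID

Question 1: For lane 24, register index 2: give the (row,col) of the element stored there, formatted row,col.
L=24->gid=24>>2=6, tid=24&3=0
[2]->row 0·2+0+8=8  col gid=6

8,6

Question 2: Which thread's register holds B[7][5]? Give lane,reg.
23,1

c=5->g=5  r=7->rb=0,t=3,b0=1
L=5*4+3=23  i=0*2+1=1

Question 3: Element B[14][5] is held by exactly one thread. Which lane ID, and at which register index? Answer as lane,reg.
c=5->g=5  r=14->rb=1,t=3,b0=0
L=5*4+3=23  i=1*2+0=2

23,2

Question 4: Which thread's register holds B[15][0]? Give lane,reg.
3,3

c:0=>grp=0  r:15=>rB=1,tig=3,lo=1
L=0*4+3=3  i=1*2+1=3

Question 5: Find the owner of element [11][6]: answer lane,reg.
c: 6->gid=6  r: 11->r8=1,tid=1,i&1=1
L=6*4+1=25  i=1*2+1=3

25,3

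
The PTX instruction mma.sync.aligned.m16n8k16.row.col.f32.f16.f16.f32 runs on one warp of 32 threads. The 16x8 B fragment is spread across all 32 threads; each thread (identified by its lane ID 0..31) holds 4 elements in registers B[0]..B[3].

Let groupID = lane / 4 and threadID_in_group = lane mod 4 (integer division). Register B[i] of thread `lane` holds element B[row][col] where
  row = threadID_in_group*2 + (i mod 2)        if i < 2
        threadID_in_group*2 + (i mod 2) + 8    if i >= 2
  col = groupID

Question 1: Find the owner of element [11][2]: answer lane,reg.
c=2->g=2  r=11->rb=1,t=1,b0=1
L=2*4+1=9  i=1*2+1=3

9,3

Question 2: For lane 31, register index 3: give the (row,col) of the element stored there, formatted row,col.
L=31->g=31>>2=7, t=31&3=3
[3]->row 3·2+1+8=15  col g=7

15,7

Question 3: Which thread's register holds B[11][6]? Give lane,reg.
25,3

c:6=>grp=6  r:11=>rB=1,tig=1,lo=1
L=6*4+1=25  i=1*2+1=3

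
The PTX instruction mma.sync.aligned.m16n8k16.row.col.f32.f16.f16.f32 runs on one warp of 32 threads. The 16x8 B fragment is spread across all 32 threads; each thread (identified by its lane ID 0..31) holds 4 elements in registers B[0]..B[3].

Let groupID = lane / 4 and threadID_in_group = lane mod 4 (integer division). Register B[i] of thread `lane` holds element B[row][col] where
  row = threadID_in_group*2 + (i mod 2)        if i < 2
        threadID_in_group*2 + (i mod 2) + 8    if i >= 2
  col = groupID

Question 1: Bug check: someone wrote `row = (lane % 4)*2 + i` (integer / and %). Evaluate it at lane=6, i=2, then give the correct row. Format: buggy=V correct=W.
buggy=6 correct=12

`(lane % 4)*2 + i`[6,2]->6
L=6->g=6>>2=1, t=6&3=2
[2]->row 2·2+0+8=12  col g=1
row: 6 vs 12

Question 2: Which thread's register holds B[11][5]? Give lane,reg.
c=5->g=5  r=11->rb=1,t=1,b0=1
L=5*4+1=21  i=1*2+1=3

21,3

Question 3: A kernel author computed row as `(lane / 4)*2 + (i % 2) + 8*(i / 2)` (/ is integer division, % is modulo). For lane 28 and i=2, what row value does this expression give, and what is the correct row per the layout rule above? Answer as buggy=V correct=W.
buggy=22 correct=8

`(lane / 4)*2 + (i % 2) + 8*(i / 2)`[28,2]→22
L=28→G=28>>2=7, T=28&3=0
[2]→row 0·2+0+8=8  col G=7
row: 22 vs 8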